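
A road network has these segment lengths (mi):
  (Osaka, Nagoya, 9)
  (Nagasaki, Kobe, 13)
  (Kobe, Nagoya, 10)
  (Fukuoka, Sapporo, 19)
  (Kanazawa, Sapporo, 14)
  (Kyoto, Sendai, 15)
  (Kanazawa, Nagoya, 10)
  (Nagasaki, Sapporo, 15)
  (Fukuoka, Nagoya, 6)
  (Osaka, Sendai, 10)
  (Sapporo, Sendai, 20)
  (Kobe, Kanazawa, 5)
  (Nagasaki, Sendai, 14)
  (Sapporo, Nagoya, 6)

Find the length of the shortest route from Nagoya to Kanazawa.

A few of the Nagoya→Kanazawa routes:
Nagoya -> Kobe -> Kanazawa: 10 + 5 = 15
Nagoya -> Fukuoka -> Sapporo -> Kanazawa: 6 + 19 + 14 = 39
Nagoya -> Sapporo -> Kanazawa: 6 + 14 = 20
Nagoya -> Kanazawa: 10
Shortest: 10 mi.

10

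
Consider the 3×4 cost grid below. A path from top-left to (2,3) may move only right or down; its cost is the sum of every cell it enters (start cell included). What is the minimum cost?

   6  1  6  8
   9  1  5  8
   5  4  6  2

20

Take [0,0] [0,1] [1,1] [2,1] [2,2] [2,3] for a total of 6 + 1 + 1 + 4 + 6 + 2 = 20.
For comparison, the top-then-right route costs 31.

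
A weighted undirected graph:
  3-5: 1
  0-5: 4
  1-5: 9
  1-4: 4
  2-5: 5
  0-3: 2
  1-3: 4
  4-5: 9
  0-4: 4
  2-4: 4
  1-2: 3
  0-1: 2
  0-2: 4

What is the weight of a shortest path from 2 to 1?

Comparing a few candidate routes:
2 → 1: 3
2 → 0 → 1: 4 + 2 = 6
2 → 5 → 3 → 1: 5 + 1 + 4 = 10
2 → 4 → 1: 4 + 4 = 8
The minimum is 3.

3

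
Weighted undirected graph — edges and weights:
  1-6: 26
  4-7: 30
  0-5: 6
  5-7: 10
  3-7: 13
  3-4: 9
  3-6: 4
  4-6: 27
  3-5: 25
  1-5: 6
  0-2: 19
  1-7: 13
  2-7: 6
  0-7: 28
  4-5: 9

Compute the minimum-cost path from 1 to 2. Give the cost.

Comparing a few candidate routes:
1-7-2: 13 + 6 = 19
1-5-4-3-7-2: 6 + 9 + 9 + 13 + 6 = 43
1-5-0-2: 6 + 6 + 19 = 31
1-5-7-2: 6 + 10 + 6 = 22
The minimum is 19.

19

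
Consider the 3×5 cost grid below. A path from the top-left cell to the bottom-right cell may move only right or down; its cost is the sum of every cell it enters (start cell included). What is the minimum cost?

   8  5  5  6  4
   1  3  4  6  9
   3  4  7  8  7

Take [0,0] → [1,0] → [1,1] → [1,2] → [1,3] → [2,3] → [2,4] for a total of 8 + 1 + 3 + 4 + 6 + 8 + 7 = 37.

37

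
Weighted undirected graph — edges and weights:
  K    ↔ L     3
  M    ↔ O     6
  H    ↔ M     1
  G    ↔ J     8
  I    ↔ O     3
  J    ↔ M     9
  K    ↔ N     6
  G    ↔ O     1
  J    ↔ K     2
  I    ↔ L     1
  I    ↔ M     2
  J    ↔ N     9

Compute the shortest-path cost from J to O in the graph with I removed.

Paths from J to O avoiding I:
J → M → O: 9 + 6 = 15
J → G → O: 8 + 1 = 9
Shortest: 9.

9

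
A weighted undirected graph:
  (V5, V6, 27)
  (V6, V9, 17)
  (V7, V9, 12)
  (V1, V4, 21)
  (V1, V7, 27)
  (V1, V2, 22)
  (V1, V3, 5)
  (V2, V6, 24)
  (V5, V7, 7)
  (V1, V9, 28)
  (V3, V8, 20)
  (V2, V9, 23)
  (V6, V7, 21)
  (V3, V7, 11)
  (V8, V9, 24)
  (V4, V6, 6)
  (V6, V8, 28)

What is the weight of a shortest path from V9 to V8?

Some routes from V9 to V8:
V9 → V8: 24
V9 → V6 → V8: 17 + 28 = 45
V9 → V7 → V3 → V8: 12 + 11 + 20 = 43
The minimum is 24.

24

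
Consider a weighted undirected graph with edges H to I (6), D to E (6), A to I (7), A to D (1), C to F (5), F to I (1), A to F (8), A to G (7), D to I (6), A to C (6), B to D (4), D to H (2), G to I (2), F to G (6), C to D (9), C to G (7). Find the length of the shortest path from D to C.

A few of the D→C routes:
D - C: 9
D - A - C: 1 + 6 = 7
D - A - I - F - C: 1 + 7 + 1 + 5 = 14
D - I - F - C: 6 + 1 + 5 = 12
Shortest: 7.

7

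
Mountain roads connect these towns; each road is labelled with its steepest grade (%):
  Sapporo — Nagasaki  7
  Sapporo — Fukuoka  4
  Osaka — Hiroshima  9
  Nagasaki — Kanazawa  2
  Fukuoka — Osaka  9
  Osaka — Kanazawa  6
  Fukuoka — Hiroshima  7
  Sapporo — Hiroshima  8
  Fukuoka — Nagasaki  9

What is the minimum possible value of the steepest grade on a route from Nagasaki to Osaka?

6

Some routes from Nagasaki to Osaka:
Nagasaki - Fukuoka - Sapporo - Hiroshima - Osaka: max(9, 4, 8, 9) = 9
Nagasaki - Sapporo - Hiroshima - Osaka: max(7, 8, 9) = 9
Nagasaki - Fukuoka - Osaka: max(9, 9) = 9
Nagasaki - Kanazawa - Osaka: max(2, 6) = 6
Nagasaki - Fukuoka - Hiroshima - Osaka: max(9, 7, 9) = 9
Best route has worst link 6%.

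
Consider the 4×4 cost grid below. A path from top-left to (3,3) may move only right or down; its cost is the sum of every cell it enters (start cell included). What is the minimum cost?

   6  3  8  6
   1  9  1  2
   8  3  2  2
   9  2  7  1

22

Take [0,0] [1,0] [1,1] [1,2] [1,3] [2,3] [3,3] for a total of 6 + 1 + 9 + 1 + 2 + 2 + 1 = 22.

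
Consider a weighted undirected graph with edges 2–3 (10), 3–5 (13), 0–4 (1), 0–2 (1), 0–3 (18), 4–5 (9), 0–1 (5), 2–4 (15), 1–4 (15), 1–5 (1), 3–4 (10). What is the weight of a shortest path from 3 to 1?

14

Checking several routes:
3 -> 2 -> 0 -> 4 -> 5 -> 1: 10 + 1 + 1 + 9 + 1 = 22
3 -> 4 -> 5 -> 1: 10 + 9 + 1 = 20
3 -> 2 -> 0 -> 1: 10 + 1 + 5 = 16
3 -> 4 -> 0 -> 1: 10 + 1 + 5 = 16
3 -> 5 -> 1: 13 + 1 = 14
3 -> 0 -> 1: 18 + 5 = 23
Shortest: 14.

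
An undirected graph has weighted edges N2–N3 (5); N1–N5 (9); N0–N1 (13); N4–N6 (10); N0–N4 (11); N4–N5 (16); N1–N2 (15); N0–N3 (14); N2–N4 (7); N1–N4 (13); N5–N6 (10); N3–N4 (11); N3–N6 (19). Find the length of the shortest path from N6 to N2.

17

Some routes from N6 to N2:
N6 - N4 - N3 - N2: 10 + 11 + 5 = 26
N6 - N3 - N2: 19 + 5 = 24
N6 - N4 - N2: 10 + 7 = 17
Best route has total 17.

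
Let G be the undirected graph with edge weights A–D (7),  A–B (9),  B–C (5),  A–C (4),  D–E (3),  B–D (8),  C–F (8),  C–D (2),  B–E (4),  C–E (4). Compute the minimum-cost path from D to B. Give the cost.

7

Comparing a few candidate routes:
D → C → B: 2 + 5 = 7
D → E → B: 3 + 4 = 7
D → C → E → B: 2 + 4 + 4 = 10
D → B: 8
D → E → C → B: 3 + 4 + 5 = 12
Best route has total 7.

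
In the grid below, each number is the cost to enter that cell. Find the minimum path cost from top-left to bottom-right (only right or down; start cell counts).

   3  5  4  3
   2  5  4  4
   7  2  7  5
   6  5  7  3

26

Cheapest: (0,0) → (1,0) → (1,1) → (1,2) → (1,3) → (2,3) → (3,3)
  3 + 2 + 5 + 4 + 4 + 5 + 3 = 26
(Top row then right column would cost 27.)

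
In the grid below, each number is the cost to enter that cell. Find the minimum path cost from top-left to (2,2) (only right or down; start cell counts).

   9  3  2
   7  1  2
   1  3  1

One optimal route is r0c0→r0c1→r1c1→r1c2→r2c2.
Its cost is 9 + 3 + 1 + 2 + 1 = 16.
For comparison, the top-then-right route costs 17.

16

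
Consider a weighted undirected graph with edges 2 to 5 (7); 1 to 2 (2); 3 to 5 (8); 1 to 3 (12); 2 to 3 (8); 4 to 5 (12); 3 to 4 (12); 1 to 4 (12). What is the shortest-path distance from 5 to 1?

9

Some routes from 5 to 1:
5→4→1: 12 + 12 = 24
5→2→3→1: 7 + 8 + 12 = 27
5→2→1: 7 + 2 = 9
5→3→1: 8 + 12 = 20
5→3→2→1: 8 + 8 + 2 = 18
5→3→4→1: 8 + 12 + 12 = 32
The minimum is 9.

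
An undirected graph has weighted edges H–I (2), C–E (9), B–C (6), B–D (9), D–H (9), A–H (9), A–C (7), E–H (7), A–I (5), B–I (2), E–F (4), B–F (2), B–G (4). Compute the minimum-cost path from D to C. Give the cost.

Some routes from D to C:
D - H - I - B - C: 9 + 2 + 2 + 6 = 19
D - B - C: 9 + 6 = 15
D - H - E - C: 9 + 7 + 9 = 25
D - H - I - A - C: 9 + 2 + 5 + 7 = 23
D - B - I - A - C: 9 + 2 + 5 + 7 = 23
D - B - F - E - C: 9 + 2 + 4 + 9 = 24
Best route has total 15.

15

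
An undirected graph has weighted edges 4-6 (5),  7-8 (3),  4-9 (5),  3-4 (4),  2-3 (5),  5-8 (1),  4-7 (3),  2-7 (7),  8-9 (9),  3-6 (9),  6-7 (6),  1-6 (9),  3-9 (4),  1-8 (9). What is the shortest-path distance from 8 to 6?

A few of the 8→6 routes:
8 → 1 → 6: 9 + 9 = 18
8 → 7 → 6: 3 + 6 = 9
8 → 7 → 4 → 6: 3 + 3 + 5 = 11
8 → 9 → 4 → 6: 9 + 5 + 5 = 19
Shortest: 9.

9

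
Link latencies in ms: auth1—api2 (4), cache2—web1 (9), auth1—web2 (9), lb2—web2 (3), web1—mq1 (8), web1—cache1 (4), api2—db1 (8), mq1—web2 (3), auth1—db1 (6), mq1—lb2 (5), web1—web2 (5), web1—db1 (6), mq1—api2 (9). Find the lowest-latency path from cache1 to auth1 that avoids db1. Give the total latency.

18

A few of the cache1→auth1 routes:
cache1→web1→mq1→api2→auth1: 4 + 8 + 9 + 4 = 25
cache1→web1→web2→mq1→api2→auth1: 4 + 5 + 3 + 9 + 4 = 25
cache1→web1→web2→auth1: 4 + 5 + 9 = 18
cache1→web1→mq1→web2→auth1: 4 + 8 + 3 + 9 = 24
The minimum is 18 ms.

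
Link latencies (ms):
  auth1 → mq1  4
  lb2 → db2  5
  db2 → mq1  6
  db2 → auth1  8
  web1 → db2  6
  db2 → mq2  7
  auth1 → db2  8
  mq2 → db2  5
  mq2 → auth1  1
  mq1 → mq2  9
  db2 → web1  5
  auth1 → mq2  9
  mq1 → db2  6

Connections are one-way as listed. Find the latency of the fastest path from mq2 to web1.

10

Paths from mq2 to web1:
mq2 - db2 - web1: 5 + 5 = 10
mq2 - auth1 - db2 - web1: 1 + 8 + 5 = 14
mq2 - auth1 - mq1 - db2 - web1: 1 + 4 + 6 + 5 = 16
The minimum is 10 ms.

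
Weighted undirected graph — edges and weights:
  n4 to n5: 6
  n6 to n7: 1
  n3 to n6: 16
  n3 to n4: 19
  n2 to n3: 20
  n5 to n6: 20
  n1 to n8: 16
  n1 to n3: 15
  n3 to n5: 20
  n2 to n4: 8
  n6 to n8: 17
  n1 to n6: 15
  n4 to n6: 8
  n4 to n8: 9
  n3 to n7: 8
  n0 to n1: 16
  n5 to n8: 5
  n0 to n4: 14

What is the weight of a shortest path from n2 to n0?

22

Comparing a few candidate routes:
n2→n4→n6→n1→n0: 8 + 8 + 15 + 16 = 47
n2→n4→n8→n1→n0: 8 + 9 + 16 + 16 = 49
n2→n4→n0: 8 + 14 = 22
Shortest: 22.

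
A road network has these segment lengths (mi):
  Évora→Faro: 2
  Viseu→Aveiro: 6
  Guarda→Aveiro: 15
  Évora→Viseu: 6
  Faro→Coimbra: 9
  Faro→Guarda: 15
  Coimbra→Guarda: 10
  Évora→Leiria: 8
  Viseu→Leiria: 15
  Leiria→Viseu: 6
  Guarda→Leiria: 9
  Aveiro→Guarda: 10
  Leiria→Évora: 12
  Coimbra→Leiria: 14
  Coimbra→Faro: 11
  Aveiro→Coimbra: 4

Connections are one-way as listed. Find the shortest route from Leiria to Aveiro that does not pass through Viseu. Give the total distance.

Routes from Leiria to Aveiro avoiding Viseu:
Leiria - Évora - Faro - Coimbra - Guarda - Aveiro: 12 + 2 + 9 + 10 + 15 = 48
Leiria - Évora - Faro - Guarda - Aveiro: 12 + 2 + 15 + 15 = 44
The minimum is 44 mi.

44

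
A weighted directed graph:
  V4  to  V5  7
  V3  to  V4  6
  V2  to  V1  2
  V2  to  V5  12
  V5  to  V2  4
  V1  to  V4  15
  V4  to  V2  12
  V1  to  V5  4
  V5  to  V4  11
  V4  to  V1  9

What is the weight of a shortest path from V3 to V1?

15

Candidate routes:
V3→V4→V2→V1: 6 + 12 + 2 = 20
V3→V4→V1: 6 + 9 = 15
V3→V4→V5→V2→V1: 6 + 7 + 4 + 2 = 19
Best route has total 15.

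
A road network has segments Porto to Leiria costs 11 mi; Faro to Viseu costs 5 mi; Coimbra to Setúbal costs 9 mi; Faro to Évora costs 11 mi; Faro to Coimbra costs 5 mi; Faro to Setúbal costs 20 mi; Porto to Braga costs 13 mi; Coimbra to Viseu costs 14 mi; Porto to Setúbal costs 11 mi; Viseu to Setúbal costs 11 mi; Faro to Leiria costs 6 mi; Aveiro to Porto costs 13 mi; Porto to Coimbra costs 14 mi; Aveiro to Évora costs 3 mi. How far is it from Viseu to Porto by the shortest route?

Checking several routes:
Viseu - Faro - Coimbra - Porto: 5 + 5 + 14 = 24
Viseu - Faro - Leiria - Porto: 5 + 6 + 11 = 22
Viseu - Setúbal - Porto: 11 + 11 = 22
Shortest: 22 mi.

22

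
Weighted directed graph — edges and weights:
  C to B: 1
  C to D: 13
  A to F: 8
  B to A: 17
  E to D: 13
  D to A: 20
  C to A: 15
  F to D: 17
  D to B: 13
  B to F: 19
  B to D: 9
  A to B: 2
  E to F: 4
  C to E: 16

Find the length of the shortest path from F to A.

Routes from F to A:
F→D→B→A: 17 + 13 + 17 = 47
F→D→A: 17 + 20 = 37
Best route has total 37.

37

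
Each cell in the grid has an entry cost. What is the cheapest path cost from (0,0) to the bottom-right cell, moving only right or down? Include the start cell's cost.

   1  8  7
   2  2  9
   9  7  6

18

Take r0c0 -> r1c0 -> r1c1 -> r2c1 -> r2c2 for a total of 1 + 2 + 2 + 7 + 6 = 18.
For comparison, the top-then-right route costs 31.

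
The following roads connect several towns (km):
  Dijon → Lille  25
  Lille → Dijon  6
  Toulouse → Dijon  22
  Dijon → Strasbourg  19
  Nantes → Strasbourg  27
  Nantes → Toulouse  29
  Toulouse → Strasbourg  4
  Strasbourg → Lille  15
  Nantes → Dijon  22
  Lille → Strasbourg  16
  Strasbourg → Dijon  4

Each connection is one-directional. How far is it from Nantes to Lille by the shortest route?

42

Comparing a few candidate routes:
Nantes -> Strasbourg -> Dijon -> Lille: 27 + 4 + 25 = 56
Nantes -> Dijon -> Lille: 22 + 25 = 47
Nantes -> Dijon -> Strasbourg -> Lille: 22 + 19 + 15 = 56
Nantes -> Strasbourg -> Lille: 27 + 15 = 42
Nantes -> Toulouse -> Strasbourg -> Lille: 29 + 4 + 15 = 48
The minimum is 42 km.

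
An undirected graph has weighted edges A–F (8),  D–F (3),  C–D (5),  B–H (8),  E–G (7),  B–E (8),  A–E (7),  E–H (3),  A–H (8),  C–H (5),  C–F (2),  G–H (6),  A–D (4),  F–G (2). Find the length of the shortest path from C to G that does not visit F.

A few of the C→G routes:
C → D → A → E → G: 5 + 4 + 7 + 7 = 23
C → H → E → G: 5 + 3 + 7 = 15
C → D → A → H → G: 5 + 4 + 8 + 6 = 23
C → H → G: 5 + 6 = 11
Best route has total 11.

11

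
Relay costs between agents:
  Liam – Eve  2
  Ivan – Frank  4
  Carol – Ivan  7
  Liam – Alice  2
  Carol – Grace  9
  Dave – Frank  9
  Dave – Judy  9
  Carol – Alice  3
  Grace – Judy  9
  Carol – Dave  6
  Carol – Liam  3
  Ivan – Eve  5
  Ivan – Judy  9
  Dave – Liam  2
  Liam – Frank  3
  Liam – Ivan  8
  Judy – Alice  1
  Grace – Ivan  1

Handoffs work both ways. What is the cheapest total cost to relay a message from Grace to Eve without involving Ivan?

14

Some routes from Grace to Eve avoiding Ivan:
Grace → Carol → Liam → Eve: 9 + 3 + 2 = 14
Grace → Judy → Alice → Carol → Liam → Eve: 9 + 1 + 3 + 3 + 2 = 18
Grace → Carol → Dave → Liam → Eve: 9 + 6 + 2 + 2 = 19
Grace → Judy → Dave → Liam → Eve: 9 + 9 + 2 + 2 = 22
Grace → Carol → Alice → Liam → Eve: 9 + 3 + 2 + 2 = 16
Grace → Judy → Alice → Liam → Eve: 9 + 1 + 2 + 2 = 14
The minimum is 14.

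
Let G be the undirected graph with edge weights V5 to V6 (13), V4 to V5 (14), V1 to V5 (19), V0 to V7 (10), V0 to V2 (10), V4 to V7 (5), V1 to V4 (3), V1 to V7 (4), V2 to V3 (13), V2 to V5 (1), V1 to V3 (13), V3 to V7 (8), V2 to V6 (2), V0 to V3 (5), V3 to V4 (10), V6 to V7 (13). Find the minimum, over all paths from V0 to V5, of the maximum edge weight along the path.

Some routes from V0 to V5:
V0 → V2 → V5: max(10, 1) = 10
V0 → V7 → V1 → V4 → V3 → V2 → V6 → V5: max(10, 4, 3, 10, 13, 2, 13) = 13
V0 → V7 → V1 → V3 → V2 → V6 → V5: max(10, 4, 13, 13, 2, 13) = 13
V0 → V7 → V1 → V3 → V2 → V5: max(10, 4, 13, 13, 1) = 13
V0 → V7 → V1 → V4 → V3 → V2 → V5: max(10, 4, 3, 10, 13, 1) = 13
Smallest bottleneck: 10.

10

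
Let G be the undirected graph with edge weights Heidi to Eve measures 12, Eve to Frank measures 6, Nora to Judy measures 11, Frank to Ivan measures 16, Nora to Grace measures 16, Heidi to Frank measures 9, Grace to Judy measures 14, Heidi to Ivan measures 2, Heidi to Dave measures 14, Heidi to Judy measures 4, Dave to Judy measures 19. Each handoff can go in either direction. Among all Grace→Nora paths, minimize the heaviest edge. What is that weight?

14

Routes from Grace to Nora:
Grace→Nora: max(16) = 16
Grace→Judy→Nora: max(14, 11) = 14
Smallest bottleneck: 14.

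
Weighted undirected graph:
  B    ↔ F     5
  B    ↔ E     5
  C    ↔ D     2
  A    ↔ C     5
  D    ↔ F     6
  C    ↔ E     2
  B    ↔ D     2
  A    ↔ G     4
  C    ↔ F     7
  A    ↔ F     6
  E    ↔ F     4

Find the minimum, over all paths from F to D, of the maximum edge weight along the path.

4

Checking several routes:
F-B-D: max(5, 2) = 5
F-E-C-D: max(4, 2, 2) = 4
F-E-B-D: max(4, 5, 2) = 5
Smallest bottleneck: 4.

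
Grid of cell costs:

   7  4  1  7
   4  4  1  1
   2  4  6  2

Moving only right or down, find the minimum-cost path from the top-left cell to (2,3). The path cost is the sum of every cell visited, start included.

Take (0,0) -> (0,1) -> (0,2) -> (1,2) -> (1,3) -> (2,3) for a total of 7 + 4 + 1 + 1 + 1 + 2 = 16.
For comparison, the top-then-right route costs 22.

16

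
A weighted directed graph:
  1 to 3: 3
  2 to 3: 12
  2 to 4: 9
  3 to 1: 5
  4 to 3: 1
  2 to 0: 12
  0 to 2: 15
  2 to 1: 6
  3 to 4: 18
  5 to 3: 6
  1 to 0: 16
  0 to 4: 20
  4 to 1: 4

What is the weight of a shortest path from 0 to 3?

21

Comparing a few candidate routes:
0-2-4-3: 15 + 9 + 1 = 25
0-4-3: 20 + 1 = 21
0-2-1-3: 15 + 6 + 3 = 24
Best route has total 21.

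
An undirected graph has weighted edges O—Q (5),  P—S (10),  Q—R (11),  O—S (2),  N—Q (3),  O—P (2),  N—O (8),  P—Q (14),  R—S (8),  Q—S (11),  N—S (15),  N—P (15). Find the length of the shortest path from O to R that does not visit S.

16

Routes from O to R avoiding S:
O -> N -> P -> Q -> R: 8 + 15 + 14 + 11 = 48
O -> N -> Q -> R: 8 + 3 + 11 = 22
O -> P -> Q -> R: 2 + 14 + 11 = 27
O -> P -> N -> Q -> R: 2 + 15 + 3 + 11 = 31
O -> Q -> R: 5 + 11 = 16
The minimum is 16.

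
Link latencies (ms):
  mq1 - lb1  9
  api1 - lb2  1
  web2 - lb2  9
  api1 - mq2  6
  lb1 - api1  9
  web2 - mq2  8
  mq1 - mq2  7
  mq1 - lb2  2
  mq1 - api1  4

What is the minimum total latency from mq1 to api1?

3

Some routes from mq1 to api1:
mq1→lb2→api1: 2 + 1 = 3
mq1→lb1→api1: 9 + 9 = 18
mq1→mq2→api1: 7 + 6 = 13
mq1→lb2→web2→mq2→api1: 2 + 9 + 8 + 6 = 25
mq1→api1: 4
The minimum is 3 ms.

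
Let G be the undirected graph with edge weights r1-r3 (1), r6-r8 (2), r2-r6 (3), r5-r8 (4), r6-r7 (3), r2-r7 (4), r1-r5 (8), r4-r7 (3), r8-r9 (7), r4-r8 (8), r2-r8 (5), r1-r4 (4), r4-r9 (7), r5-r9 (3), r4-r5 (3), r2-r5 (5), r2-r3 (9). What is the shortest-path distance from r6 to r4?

Comparing a few candidate routes:
r6 -> r8 -> r5 -> r4: 2 + 4 + 3 = 9
r6 -> r2 -> r7 -> r4: 3 + 4 + 3 = 10
r6 -> r7 -> r4: 3 + 3 = 6
r6 -> r8 -> r4: 2 + 8 = 10
r6 -> r2 -> r5 -> r4: 3 + 5 + 3 = 11
r6 -> r8 -> r2 -> r7 -> r4: 2 + 5 + 4 + 3 = 14
The minimum is 6.

6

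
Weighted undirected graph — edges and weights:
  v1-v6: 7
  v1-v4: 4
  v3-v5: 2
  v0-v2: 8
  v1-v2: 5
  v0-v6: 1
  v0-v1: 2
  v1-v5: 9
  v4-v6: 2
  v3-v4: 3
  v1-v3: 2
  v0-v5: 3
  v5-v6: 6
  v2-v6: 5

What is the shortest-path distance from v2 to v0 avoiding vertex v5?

Comparing a few candidate routes:
v2→v0: 8
v2→v1→v6→v0: 5 + 7 + 1 = 13
v2→v1→v4→v6→v0: 5 + 4 + 2 + 1 = 12
v2→v6→v0: 5 + 1 = 6
v2→v1→v0: 5 + 2 = 7
The minimum is 6.

6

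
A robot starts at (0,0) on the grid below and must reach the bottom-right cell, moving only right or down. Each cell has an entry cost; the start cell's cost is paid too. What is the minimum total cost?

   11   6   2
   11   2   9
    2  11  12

Cheapest: [0,0] [0,1] [0,2] [1,2] [2,2]
  11 + 6 + 2 + 9 + 12 = 40

40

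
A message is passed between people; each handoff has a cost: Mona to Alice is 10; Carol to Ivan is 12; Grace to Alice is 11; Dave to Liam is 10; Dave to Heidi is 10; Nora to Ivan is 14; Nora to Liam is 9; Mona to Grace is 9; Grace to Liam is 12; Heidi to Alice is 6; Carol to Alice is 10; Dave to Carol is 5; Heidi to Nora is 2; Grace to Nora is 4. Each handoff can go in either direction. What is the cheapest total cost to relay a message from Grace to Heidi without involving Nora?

17

A few of the Grace→Heidi routes:
Grace → Mona → Alice → Heidi: 9 + 10 + 6 = 25
Grace → Alice → Heidi: 11 + 6 = 17
Grace → Liam → Dave → Heidi: 12 + 10 + 10 = 32
Shortest: 17.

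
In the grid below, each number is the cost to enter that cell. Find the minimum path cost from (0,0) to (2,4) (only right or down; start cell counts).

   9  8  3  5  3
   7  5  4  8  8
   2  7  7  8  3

39

Path [0,0] -> [0,1] -> [0,2] -> [0,3] -> [0,4] -> [1,4] -> [2,4]: 9 + 8 + 3 + 5 + 3 + 8 + 3 = 39.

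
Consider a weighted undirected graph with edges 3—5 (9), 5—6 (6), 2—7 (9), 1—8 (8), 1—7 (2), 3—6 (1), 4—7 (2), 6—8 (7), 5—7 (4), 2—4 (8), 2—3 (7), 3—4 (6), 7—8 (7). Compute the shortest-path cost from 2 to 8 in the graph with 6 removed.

A few of the 2→8 routes:
2→3→4→7→1→8: 7 + 6 + 2 + 2 + 8 = 25
2→7→8: 9 + 7 = 16
2→4→7→8: 8 + 2 + 7 = 17
2→3→4→7→8: 7 + 6 + 2 + 7 = 22
2→7→1→8: 9 + 2 + 8 = 19
2→4→7→1→8: 8 + 2 + 2 + 8 = 20
Best route has total 16.

16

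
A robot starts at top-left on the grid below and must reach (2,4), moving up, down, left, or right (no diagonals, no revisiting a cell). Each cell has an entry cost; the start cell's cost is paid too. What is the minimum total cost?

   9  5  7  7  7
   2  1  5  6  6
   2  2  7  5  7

Best path: r0c0 → r1c0 → r1c1 → r2c1 → r2c2 → r2c3 → r2c4
Cost: 9 + 2 + 1 + 2 + 7 + 5 + 7 = 33

33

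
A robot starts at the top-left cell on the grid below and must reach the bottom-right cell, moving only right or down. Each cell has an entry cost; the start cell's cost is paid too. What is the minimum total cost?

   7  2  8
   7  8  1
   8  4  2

20

Cheapest: (0,0) (0,1) (0,2) (1,2) (2,2)
  7 + 2 + 8 + 1 + 2 = 20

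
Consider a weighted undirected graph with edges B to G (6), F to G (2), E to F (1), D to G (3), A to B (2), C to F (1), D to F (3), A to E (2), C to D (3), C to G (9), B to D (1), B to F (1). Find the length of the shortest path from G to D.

Some routes from G to D:
G → F → C → D: 2 + 1 + 3 = 6
G → F → E → A → B → D: 2 + 1 + 2 + 2 + 1 = 8
G → F → D: 2 + 3 = 5
G → D: 3
G → B → D: 6 + 1 = 7
G → F → B → D: 2 + 1 + 1 = 4
Best route has total 3.

3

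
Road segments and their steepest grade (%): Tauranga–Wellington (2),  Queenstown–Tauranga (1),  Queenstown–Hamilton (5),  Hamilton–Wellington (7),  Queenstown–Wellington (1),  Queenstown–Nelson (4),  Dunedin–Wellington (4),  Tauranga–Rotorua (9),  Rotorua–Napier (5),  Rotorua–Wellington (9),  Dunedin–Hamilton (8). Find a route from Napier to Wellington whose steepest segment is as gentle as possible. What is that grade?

9

Candidate routes:
Napier -> Rotorua -> Tauranga -> Queenstown -> Hamilton -> Wellington: max(5, 9, 1, 5, 7) = 9
Napier -> Rotorua -> Tauranga -> Queenstown -> Hamilton -> Dunedin -> Wellington: max(5, 9, 1, 5, 8, 4) = 9
Napier -> Rotorua -> Tauranga -> Wellington: max(5, 9, 2) = 9
Napier -> Rotorua -> Tauranga -> Queenstown -> Wellington: max(5, 9, 1, 1) = 9
Napier -> Rotorua -> Wellington: max(5, 9) = 9
The minimum achievable maximum is 9%.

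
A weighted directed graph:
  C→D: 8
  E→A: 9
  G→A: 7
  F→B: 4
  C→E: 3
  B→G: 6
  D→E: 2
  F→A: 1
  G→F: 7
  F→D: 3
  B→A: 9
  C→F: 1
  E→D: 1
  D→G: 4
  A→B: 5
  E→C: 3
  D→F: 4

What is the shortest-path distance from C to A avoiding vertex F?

A few of the C→A routes:
C -> E -> D -> G -> A: 3 + 1 + 4 + 7 = 15
C -> E -> A: 3 + 9 = 12
C -> D -> G -> A: 8 + 4 + 7 = 19
Best route has total 12.

12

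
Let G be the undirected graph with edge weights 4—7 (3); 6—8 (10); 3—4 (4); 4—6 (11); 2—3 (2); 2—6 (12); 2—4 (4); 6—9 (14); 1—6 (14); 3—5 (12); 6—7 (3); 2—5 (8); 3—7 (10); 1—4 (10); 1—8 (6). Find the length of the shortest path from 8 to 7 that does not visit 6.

A few of the 8→7 routes:
8→1→4→2→3→7: 6 + 10 + 4 + 2 + 10 = 32
8→1→4→3→7: 6 + 10 + 4 + 10 = 30
8→1→4→7: 6 + 10 + 3 = 19
The minimum is 19.

19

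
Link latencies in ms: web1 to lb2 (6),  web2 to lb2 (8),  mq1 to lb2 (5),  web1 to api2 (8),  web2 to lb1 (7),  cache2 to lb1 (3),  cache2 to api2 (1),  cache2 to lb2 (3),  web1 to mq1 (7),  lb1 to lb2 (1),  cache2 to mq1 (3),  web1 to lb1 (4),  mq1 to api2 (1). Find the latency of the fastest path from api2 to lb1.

4

Comparing a few candidate routes:
api2-cache2-mq1-lb2-lb1: 1 + 3 + 5 + 1 = 10
api2-mq1-lb2-lb1: 1 + 5 + 1 = 7
api2-mq1-cache2-lb2-lb1: 1 + 3 + 3 + 1 = 8
api2-mq1-cache2-lb1: 1 + 3 + 3 = 7
api2-cache2-lb1: 1 + 3 = 4
api2-cache2-lb2-lb1: 1 + 3 + 1 = 5
The minimum is 4 ms.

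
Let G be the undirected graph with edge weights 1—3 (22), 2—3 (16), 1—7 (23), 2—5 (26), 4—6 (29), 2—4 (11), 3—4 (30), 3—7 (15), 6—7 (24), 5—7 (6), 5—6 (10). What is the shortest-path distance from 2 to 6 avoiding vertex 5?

Comparing a few candidate routes:
2→3→4→6: 16 + 30 + 29 = 75
2→3→7→6: 16 + 15 + 24 = 55
2→4→6: 11 + 29 = 40
2→4→3→7→6: 11 + 30 + 15 + 24 = 80
Shortest: 40.

40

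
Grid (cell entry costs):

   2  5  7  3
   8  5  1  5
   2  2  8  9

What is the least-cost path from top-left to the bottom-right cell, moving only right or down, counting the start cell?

Path [0,0]→[0,1]→[1,1]→[1,2]→[1,3]→[2,3]: 2 + 5 + 5 + 1 + 5 + 9 = 27.
For comparison, the top-then-right route costs 31.

27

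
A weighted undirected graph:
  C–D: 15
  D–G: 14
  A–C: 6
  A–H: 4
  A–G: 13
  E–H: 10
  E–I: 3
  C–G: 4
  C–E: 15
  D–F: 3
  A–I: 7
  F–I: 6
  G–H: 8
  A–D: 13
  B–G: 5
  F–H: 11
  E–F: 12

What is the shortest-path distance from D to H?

Some routes from D to H:
D - F - H: 3 + 11 = 14
D - F - I - A - H: 3 + 6 + 7 + 4 = 20
D - G - H: 14 + 8 = 22
D - A - H: 13 + 4 = 17
The minimum is 14.

14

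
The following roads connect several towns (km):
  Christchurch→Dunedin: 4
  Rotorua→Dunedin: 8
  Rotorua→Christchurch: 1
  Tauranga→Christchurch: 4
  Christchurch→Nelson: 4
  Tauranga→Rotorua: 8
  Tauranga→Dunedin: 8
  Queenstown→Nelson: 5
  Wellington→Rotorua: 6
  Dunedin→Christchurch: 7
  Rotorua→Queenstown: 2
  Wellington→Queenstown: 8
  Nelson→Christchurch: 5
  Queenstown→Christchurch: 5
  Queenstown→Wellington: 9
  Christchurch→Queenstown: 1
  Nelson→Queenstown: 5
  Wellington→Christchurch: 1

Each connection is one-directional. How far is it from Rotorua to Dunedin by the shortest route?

Candidate routes:
Rotorua→Dunedin: 8
Rotorua→Christchurch→Dunedin: 1 + 4 = 5
Rotorua→Queenstown→Wellington→Christchurch→Dunedin: 2 + 9 + 1 + 4 = 16
Rotorua→Queenstown→Nelson→Christchurch→Dunedin: 2 + 5 + 5 + 4 = 16
Rotorua→Queenstown→Christchurch→Dunedin: 2 + 5 + 4 = 11
Shortest: 5 km.

5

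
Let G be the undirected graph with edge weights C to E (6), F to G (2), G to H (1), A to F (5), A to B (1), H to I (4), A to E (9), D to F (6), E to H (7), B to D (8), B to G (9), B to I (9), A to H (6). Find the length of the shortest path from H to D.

Some routes from H to D:
H -> A -> B -> D: 6 + 1 + 8 = 15
H -> G -> F -> A -> B -> D: 1 + 2 + 5 + 1 + 8 = 17
H -> G -> F -> D: 1 + 2 + 6 = 9
H -> A -> F -> D: 6 + 5 + 6 = 17
Shortest: 9.

9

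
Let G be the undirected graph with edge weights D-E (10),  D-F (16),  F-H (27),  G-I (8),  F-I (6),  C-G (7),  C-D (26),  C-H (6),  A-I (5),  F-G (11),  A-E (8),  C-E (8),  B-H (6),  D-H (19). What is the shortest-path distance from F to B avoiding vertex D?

Some routes from F to B avoiding D:
F -> G -> C -> H -> B: 11 + 7 + 6 + 6 = 30
F -> H -> B: 27 + 6 = 33
F -> I -> G -> C -> H -> B: 6 + 8 + 7 + 6 + 6 = 33
F -> I -> A -> E -> C -> H -> B: 6 + 5 + 8 + 8 + 6 + 6 = 39
Best route has total 30.

30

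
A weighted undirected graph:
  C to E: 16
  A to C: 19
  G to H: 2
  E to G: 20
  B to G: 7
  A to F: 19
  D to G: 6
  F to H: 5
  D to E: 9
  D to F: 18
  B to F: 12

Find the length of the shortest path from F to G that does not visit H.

19

A few of the F→G routes:
F-D-E-G: 18 + 9 + 20 = 47
F-A-C-E-D-G: 19 + 19 + 16 + 9 + 6 = 69
F-D-G: 18 + 6 = 24
F-B-G: 12 + 7 = 19
Best route has total 19.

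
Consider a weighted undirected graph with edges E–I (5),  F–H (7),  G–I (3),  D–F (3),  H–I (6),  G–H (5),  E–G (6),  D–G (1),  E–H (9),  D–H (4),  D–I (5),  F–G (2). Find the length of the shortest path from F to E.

A few of the F→E routes:
F-G-E: 2 + 6 = 8
F-D-G-E: 3 + 1 + 6 = 10
F-D-G-I-E: 3 + 1 + 3 + 5 = 12
F-G-I-E: 2 + 3 + 5 = 10
F-G-D-I-E: 2 + 1 + 5 + 5 = 13
Best route has total 8.

8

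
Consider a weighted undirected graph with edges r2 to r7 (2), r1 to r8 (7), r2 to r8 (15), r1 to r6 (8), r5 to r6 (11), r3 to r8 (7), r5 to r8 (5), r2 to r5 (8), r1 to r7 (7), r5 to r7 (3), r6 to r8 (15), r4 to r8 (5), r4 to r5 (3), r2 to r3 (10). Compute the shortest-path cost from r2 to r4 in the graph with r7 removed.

11

Comparing a few candidate routes:
r2 - r8 - r4: 15 + 5 = 20
r2 - r3 - r8 - r4: 10 + 7 + 5 = 22
r2 - r8 - r5 - r4: 15 + 5 + 3 = 23
r2 - r5 - r4: 8 + 3 = 11
r2 - r3 - r8 - r5 - r4: 10 + 7 + 5 + 3 = 25
r2 - r5 - r8 - r4: 8 + 5 + 5 = 18
Shortest: 11.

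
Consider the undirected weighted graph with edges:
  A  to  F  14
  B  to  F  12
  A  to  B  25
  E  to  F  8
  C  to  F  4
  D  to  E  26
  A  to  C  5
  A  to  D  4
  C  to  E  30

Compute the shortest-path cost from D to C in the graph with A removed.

Routes from D to C avoiding A:
D -> E -> C: 26 + 30 = 56
D -> E -> F -> C: 26 + 8 + 4 = 38
Best route has total 38.

38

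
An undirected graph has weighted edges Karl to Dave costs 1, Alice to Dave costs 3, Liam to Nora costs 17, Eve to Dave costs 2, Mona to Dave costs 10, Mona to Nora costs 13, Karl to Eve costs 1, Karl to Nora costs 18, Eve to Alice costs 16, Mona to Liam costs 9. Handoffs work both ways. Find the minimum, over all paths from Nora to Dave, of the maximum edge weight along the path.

13

Some routes from Nora to Dave:
Nora - Mona - Dave: max(13, 10) = 13
Nora - Karl - Eve - Dave: max(18, 1, 2) = 18
Nora - Liam - Mona - Dave: max(17, 9, 10) = 17
The minimum achievable maximum is 13.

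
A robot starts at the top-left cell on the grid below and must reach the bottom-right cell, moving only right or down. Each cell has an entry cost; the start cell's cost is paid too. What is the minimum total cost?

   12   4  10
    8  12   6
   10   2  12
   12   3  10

Cheapest: (0,0) (0,1) (1,1) (2,1) (3,1) (3,2)
  12 + 4 + 12 + 2 + 3 + 10 = 43
For comparison, the top-then-right route costs 54.

43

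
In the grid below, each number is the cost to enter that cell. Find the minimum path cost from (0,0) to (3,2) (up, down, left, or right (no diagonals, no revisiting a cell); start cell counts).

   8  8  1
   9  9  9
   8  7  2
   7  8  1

Take [0,0] -> [0,1] -> [0,2] -> [1,2] -> [2,2] -> [3,2] for a total of 8 + 8 + 1 + 9 + 2 + 1 = 29.

29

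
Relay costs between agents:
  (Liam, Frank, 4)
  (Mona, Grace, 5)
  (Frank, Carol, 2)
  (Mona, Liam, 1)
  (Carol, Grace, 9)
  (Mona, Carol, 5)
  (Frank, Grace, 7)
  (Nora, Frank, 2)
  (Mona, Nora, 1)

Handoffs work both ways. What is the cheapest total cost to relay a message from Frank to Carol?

Comparing a few candidate routes:
Frank - Nora - Mona - Carol: 2 + 1 + 5 = 8
Frank - Liam - Mona - Carol: 4 + 1 + 5 = 10
Frank - Carol: 2
Frank - Grace - Carol: 7 + 9 = 16
Frank - Grace - Mona - Carol: 7 + 5 + 5 = 17
Shortest: 2.

2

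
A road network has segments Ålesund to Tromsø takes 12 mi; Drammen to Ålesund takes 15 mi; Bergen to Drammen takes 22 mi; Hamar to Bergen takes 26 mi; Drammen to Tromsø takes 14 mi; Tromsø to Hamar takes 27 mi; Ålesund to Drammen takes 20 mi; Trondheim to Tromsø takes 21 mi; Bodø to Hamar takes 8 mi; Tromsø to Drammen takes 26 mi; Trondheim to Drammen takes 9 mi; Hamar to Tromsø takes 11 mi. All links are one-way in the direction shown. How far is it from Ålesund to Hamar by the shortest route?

39

Candidate routes:
Ålesund - Tromsø - Hamar: 12 + 27 = 39
Ålesund - Drammen - Tromsø - Hamar: 20 + 14 + 27 = 61
The minimum is 39 mi.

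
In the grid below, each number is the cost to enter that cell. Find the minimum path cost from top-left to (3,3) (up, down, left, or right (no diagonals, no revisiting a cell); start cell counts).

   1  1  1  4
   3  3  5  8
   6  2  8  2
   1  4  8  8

Best path: [0,0] → [0,1] → [0,2] → [0,3] → [1,3] → [2,3] → [3,3]
Cost: 1 + 1 + 1 + 4 + 8 + 2 + 8 = 25

25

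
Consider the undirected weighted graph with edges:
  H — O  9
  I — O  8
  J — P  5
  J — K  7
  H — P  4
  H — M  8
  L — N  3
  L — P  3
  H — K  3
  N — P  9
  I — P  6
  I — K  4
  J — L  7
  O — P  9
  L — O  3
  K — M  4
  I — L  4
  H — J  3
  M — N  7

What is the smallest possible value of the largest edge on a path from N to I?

4

Checking several routes:
N → L → P → H → K → I: max(3, 3, 4, 3, 4) = 4
N → L → I: max(3, 4) = 4
N → L → P → I: max(3, 3, 6) = 6
N → L → P → J → H → K → I: max(3, 3, 5, 3, 3, 4) = 5
Best route has worst link 4.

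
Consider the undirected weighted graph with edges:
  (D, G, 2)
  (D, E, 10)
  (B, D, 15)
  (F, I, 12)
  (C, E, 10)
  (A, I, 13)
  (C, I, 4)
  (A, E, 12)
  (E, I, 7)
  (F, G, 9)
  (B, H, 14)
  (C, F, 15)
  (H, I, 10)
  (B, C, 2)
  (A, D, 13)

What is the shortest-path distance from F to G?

Some routes from F to G:
F→C→B→D→G: 15 + 2 + 15 + 2 = 34
F→G: 9
F→I→E→D→G: 12 + 7 + 10 + 2 = 31
Shortest: 9.

9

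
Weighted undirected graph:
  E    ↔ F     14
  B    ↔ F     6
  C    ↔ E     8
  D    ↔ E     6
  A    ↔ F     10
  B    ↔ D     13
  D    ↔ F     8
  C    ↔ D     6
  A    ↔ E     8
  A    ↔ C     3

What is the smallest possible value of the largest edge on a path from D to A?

Some routes from D to A:
D - E - C - A: max(6, 8, 3) = 8
D - F - A: max(8, 10) = 10
D - C - E - A: max(6, 8, 8) = 8
D - B - F - A: max(13, 6, 10) = 13
D - E - A: max(6, 8) = 8
D - C - A: max(6, 3) = 6
Smallest bottleneck: 6.

6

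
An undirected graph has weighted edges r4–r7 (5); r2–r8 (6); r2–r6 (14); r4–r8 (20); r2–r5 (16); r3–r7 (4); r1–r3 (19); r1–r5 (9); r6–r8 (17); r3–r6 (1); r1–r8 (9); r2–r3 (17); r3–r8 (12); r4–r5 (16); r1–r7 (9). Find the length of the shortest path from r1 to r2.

15

Checking several routes:
r1 -> r7 -> r3 -> r6 -> r2: 9 + 4 + 1 + 14 = 28
r1 -> r8 -> r2: 9 + 6 = 15
r1 -> r7 -> r3 -> r2: 9 + 4 + 17 = 30
r1 -> r7 -> r3 -> r8 -> r2: 9 + 4 + 12 + 6 = 31
r1 -> r3 -> r6 -> r2: 19 + 1 + 14 = 34
r1 -> r5 -> r2: 9 + 16 = 25
Best route has total 15.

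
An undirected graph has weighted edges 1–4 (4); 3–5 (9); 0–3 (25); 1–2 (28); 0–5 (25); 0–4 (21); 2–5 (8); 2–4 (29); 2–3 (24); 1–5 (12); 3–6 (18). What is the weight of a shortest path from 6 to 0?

43

A few of the 6→0 routes:
6→3→0: 18 + 25 = 43
6→3→5→1→4→0: 18 + 9 + 12 + 4 + 21 = 64
6→3→5→0: 18 + 9 + 25 = 52
The minimum is 43.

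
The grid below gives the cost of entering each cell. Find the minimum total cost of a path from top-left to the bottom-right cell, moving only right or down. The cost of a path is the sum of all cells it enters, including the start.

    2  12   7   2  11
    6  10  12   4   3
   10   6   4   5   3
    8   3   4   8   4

Cheapest: [0,0] → [0,1] → [0,2] → [0,3] → [1,3] → [1,4] → [2,4] → [3,4]
  2 + 12 + 7 + 2 + 4 + 3 + 3 + 4 = 37

37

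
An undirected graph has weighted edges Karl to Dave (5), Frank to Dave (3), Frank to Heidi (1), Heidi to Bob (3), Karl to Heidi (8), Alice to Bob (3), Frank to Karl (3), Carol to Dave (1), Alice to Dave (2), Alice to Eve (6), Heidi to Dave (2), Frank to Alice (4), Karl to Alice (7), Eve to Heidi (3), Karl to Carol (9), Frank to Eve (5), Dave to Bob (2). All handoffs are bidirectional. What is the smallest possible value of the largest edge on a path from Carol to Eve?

Some routes from Carol to Eve:
Carol → Dave → Frank → Heidi → Eve: max(1, 3, 1, 3) = 3
Carol → Dave → Bob → Heidi → Eve: max(1, 2, 3, 3) = 3
Carol → Dave → Alice → Bob → Heidi → Eve: max(1, 2, 3, 3, 3) = 3
Carol → Dave → Heidi → Eve: max(1, 2, 3) = 3
The minimum achievable maximum is 3.

3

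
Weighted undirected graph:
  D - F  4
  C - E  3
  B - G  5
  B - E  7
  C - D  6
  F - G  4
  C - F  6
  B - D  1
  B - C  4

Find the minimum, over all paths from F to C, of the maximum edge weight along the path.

A few of the F→C routes:
F-G-B-C: max(4, 5, 4) = 5
F-C: max(6) = 6
F-D-B-C: max(4, 1, 4) = 4
F-G-B-D-C: max(4, 5, 1, 6) = 6
Best route has worst link 4.

4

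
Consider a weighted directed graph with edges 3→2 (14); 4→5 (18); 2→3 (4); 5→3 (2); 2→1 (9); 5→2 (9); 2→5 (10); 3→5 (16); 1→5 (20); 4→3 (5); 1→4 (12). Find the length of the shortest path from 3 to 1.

Paths from 3 to 1:
3 - 5 - 2 - 1: 16 + 9 + 9 = 34
3 - 2 - 1: 14 + 9 = 23
Best route has total 23.

23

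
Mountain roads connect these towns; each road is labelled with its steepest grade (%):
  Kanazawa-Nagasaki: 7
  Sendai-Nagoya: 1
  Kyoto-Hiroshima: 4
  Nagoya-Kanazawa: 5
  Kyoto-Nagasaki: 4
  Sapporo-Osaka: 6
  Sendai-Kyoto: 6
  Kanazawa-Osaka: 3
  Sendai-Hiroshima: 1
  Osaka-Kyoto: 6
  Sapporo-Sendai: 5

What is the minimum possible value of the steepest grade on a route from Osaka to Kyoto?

5

A few of the Osaka→Kyoto routes:
Osaka -> Kanazawa -> Nagoya -> Sendai -> Hiroshima -> Kyoto: max(3, 5, 1, 1, 4) = 5
Osaka -> Sapporo -> Sendai -> Hiroshima -> Kyoto: max(6, 5, 1, 4) = 6
Osaka -> Sapporo -> Sendai -> Kyoto: max(6, 5, 6) = 6
Osaka -> Kanazawa -> Nagoya -> Sendai -> Kyoto: max(3, 5, 1, 6) = 6
Smallest bottleneck: 5%.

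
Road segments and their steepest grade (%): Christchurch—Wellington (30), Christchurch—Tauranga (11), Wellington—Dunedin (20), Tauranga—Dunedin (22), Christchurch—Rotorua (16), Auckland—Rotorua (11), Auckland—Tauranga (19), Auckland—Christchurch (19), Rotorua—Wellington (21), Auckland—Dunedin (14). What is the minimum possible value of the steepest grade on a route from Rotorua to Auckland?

Some routes from Rotorua to Auckland:
Rotorua→Christchurch→Auckland: max(16, 19) = 19
Rotorua→Wellington→Dunedin→Auckland: max(21, 20, 14) = 21
Rotorua→Christchurch→Tauranga→Auckland: max(16, 11, 19) = 19
Rotorua→Auckland: max(11) = 11
Smallest bottleneck: 11%.

11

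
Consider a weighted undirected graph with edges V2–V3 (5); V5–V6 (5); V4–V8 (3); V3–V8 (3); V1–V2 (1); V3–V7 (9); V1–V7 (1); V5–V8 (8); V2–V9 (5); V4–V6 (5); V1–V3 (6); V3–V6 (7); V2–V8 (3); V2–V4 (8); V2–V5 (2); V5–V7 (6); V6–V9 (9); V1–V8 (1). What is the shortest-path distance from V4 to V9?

10

Checking several routes:
V4→V2→V9: 8 + 5 = 13
V4→V6→V9: 5 + 9 = 14
V4→V8→V2→V9: 3 + 3 + 5 = 11
V4→V8→V1→V2→V9: 3 + 1 + 1 + 5 = 10
Shortest: 10.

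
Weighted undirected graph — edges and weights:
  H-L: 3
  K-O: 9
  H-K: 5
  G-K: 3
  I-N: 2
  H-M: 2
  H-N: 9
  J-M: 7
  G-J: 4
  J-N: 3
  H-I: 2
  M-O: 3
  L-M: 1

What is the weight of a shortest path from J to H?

Checking several routes:
J→M→H: 7 + 2 = 9
J→N→I→H: 3 + 2 + 2 = 7
J→M→L→H: 7 + 1 + 3 = 11
Shortest: 7.

7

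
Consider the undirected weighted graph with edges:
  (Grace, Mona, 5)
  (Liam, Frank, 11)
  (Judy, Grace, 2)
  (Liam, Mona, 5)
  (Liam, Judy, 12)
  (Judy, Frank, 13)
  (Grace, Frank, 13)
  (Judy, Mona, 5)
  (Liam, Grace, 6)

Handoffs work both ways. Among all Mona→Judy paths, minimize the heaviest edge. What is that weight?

Some routes from Mona to Judy:
Mona - Grace - Liam - Frank - Judy: max(5, 6, 11, 13) = 13
Mona - Grace - Liam - Judy: max(5, 6, 12) = 12
Mona - Grace - Judy: max(5, 2) = 5
Mona - Liam - Judy: max(5, 12) = 12
Mona - Judy: max(5) = 5
Mona - Liam - Grace - Judy: max(5, 6, 2) = 6
Smallest bottleneck: 5.

5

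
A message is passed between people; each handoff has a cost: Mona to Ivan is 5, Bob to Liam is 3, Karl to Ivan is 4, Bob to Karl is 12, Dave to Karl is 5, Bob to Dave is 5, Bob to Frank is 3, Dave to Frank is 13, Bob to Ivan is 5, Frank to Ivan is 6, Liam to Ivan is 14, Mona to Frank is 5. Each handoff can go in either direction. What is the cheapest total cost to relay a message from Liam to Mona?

Some routes from Liam to Mona:
Liam→Bob→Frank→Ivan→Mona: 3 + 3 + 6 + 5 = 17
Liam→Bob→Frank→Mona: 3 + 3 + 5 = 11
Liam→Bob→Ivan→Mona: 3 + 5 + 5 = 13
Best route has total 11.

11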